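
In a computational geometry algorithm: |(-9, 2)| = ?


|u| = sqrt((-9)^2 + 2^2) = sqrt(85) = 9.2195

9.2195


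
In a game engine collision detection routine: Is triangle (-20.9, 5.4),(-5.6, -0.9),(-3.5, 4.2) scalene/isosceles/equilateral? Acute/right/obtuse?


Side lengths squared: AB^2=273.78, BC^2=30.42, CA^2=304.2
Sorted: [30.42, 273.78, 304.2]
By sides: Scalene, By angles: Right

Scalene, Right


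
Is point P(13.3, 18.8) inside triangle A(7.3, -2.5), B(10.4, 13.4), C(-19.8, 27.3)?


Cross products: AB x AP = -29.37, BC x BP = -203.39, CA x CP = 756.03
All same sign? no

No, outside


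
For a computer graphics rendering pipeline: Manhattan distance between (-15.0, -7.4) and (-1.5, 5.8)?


|(-15)-(-1.5)| + |(-7.4)-5.8| = 13.5 + 13.2 = 26.7

26.7


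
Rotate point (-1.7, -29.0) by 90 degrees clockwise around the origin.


90° CW: (x,y) -> (y, -x)
(-1.7,-29) -> (-29, 1.7)

(-29, 1.7)


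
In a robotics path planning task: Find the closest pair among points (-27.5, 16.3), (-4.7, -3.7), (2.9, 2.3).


d(P0,P1) = 30.3289, d(P0,P2) = 33.4688, d(P1,P2) = 9.683
Closest: P1 and P2

Closest pair: (-4.7, -3.7) and (2.9, 2.3), distance = 9.683


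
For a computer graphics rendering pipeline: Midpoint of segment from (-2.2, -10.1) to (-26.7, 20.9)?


M = (((-2.2)+(-26.7))/2, ((-10.1)+20.9)/2)
= (-14.45, 5.4)

(-14.45, 5.4)


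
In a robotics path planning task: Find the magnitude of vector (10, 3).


|u| = sqrt(10^2 + 3^2) = sqrt(109) = 10.4403

10.4403


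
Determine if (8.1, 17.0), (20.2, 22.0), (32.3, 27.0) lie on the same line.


Cross product: (20.2-8.1)*(27-17) - (22-17)*(32.3-8.1)
= 0

Yes, collinear


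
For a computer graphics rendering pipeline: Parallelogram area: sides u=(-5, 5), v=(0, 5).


|u x v| = |(-5)*5 - 5*0|
= |(-25) - 0| = 25

25


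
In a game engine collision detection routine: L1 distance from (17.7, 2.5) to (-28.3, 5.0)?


|17.7-(-28.3)| + |2.5-5| = 46 + 2.5 = 48.5

48.5


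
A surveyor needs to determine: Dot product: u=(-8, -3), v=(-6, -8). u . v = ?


u . v = u_x*v_x + u_y*v_y = (-8)*(-6) + (-3)*(-8)
= 48 + 24 = 72

72


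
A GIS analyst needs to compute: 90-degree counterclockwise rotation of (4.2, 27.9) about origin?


90° CCW: (x,y) -> (-y, x)
(4.2,27.9) -> (-27.9, 4.2)

(-27.9, 4.2)


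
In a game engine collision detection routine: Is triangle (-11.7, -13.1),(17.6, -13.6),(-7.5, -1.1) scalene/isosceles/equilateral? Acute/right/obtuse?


Side lengths squared: AB^2=858.74, BC^2=786.26, CA^2=161.64
Sorted: [161.64, 786.26, 858.74]
By sides: Scalene, By angles: Acute

Scalene, Acute


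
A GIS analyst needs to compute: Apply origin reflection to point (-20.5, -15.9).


Reflection over origin: (x,y) -> (-x,-y)
(-20.5, -15.9) -> (20.5, 15.9)

(20.5, 15.9)


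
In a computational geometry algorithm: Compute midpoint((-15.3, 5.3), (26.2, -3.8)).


M = (((-15.3)+26.2)/2, (5.3+(-3.8))/2)
= (5.45, 0.75)

(5.45, 0.75)


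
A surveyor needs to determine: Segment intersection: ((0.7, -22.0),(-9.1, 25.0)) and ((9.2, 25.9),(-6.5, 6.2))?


Cross products: d1=584.58, d2=-346.38, d3=-868.92, d4=62.04
d1*d2 < 0 and d3*d4 < 0? yes

Yes, they intersect


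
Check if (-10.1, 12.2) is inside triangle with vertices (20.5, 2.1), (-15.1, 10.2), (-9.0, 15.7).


Cross products: AB x AP = -111.7, BC x BP = -15.3, CA x CP = -118.21
All same sign? yes

Yes, inside


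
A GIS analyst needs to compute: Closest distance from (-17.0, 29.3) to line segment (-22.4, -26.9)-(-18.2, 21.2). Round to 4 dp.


Project P onto AB: t = 1 (clamped to [0,1])
Closest point on segment: (-18.2, 21.2)
Distance: 8.1884

8.1884


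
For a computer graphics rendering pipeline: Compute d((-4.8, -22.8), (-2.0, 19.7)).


dx=2.8, dy=42.5
d^2 = 2.8^2 + 42.5^2 = 1814.09
d = sqrt(1814.09) = 42.5921

42.5921


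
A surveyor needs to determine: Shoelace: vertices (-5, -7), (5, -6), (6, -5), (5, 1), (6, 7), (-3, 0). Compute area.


Shoelace sum: ((-5)*(-6) - 5*(-7)) + (5*(-5) - 6*(-6)) + (6*1 - 5*(-5)) + (5*7 - 6*1) + (6*0 - (-3)*7) + ((-3)*(-7) - (-5)*0)
= 178
Area = |178|/2 = 89

89


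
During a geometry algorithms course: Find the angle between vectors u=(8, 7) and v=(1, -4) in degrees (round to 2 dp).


u.v = -20, |u| = sqrt(113) = 10.6301, |v| = sqrt(17) = 4.1231
cos(theta) = u.v/(|u||v|) = -20/sqrt(1921) = -0.456317
theta = acos(-0.456317) = 117.15 degrees

117.15 degrees


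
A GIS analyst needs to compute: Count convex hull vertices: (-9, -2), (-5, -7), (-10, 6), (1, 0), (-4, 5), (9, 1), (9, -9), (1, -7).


Convex hull vertices (CCW): (-10, 6), (-9, -2), (-5, -7), (9, -9), (9, 1), (-4, 5)
Count = 6

6


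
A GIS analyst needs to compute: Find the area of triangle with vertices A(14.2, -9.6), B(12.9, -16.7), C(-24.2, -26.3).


Area = |x_A(y_B-y_C) + x_B(y_C-y_A) + x_C(y_A-y_B)|/2
= |136.32 + (-215.43) + (-171.82)|/2
= 250.93/2 = 125.465

125.465


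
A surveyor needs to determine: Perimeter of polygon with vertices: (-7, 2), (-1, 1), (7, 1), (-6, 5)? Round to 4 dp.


Sides: (-7, 2)->(-1, 1): sqrt(37) = 6.082763, (-1, 1)->(7, 1): sqrt(64) = 8, (7, 1)->(-6, 5): sqrt(185) = 13.601471, (-6, 5)->(-7, 2): sqrt(10) = 3.162278
Sum = 30.846512
Perimeter = 30.8465

30.8465


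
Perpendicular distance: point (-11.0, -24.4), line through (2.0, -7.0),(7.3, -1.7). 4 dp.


|cross product| = 23.32
|line direction| = sqrt(56.18) = 7.4953
Distance = 23.32/sqrt(56.18) = 3.1113

3.1113


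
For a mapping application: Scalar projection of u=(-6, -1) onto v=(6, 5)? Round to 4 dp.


u.v = -41, |v| = sqrt(61) = 7.8102
Scalar projection = u.v / |v| = -41 / sqrt(61) = -5.2495

-5.2495


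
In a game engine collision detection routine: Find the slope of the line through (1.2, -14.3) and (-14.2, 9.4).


slope = (y2-y1)/(x2-x1) = (9.4-(-14.3))/((-14.2)-1.2) = 23.7/(-15.4) = -1.539

-1.539


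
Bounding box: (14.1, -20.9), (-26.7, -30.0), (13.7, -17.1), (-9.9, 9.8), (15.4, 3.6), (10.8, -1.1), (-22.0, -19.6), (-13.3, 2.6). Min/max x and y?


x range: [-26.7, 15.4]
y range: [-30, 9.8]
Bounding box: (-26.7,-30) to (15.4,9.8)

(-26.7,-30) to (15.4,9.8)


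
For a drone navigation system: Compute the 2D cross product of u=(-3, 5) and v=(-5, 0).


u x v = u_x*v_y - u_y*v_x = (-3)*0 - 5*(-5)
= 0 - (-25) = 25

25


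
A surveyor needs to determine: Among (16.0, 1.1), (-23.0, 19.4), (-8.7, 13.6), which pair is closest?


d(P0,P1) = 43.08, d(P0,P2) = 27.6828, d(P1,P2) = 15.4315
Closest: P1 and P2

Closest pair: (-23.0, 19.4) and (-8.7, 13.6), distance = 15.4315


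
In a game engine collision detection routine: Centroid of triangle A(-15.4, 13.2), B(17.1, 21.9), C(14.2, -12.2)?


Centroid = ((x_A+x_B+x_C)/3, (y_A+y_B+y_C)/3)
= (((-15.4)+17.1+14.2)/3, (13.2+21.9+(-12.2))/3)
= (5.3, 7.6333)

(5.3, 7.6333)


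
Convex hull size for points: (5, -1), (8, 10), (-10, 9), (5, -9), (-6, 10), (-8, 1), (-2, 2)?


Convex hull vertices (CCW): (-10, 9), (-8, 1), (5, -9), (8, 10), (-6, 10)
Count = 5

5


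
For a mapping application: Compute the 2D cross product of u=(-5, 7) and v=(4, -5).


u x v = u_x*v_y - u_y*v_x = (-5)*(-5) - 7*4
= 25 - 28 = -3

-3


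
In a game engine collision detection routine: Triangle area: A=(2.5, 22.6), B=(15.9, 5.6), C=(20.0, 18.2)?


Area = |x_A(y_B-y_C) + x_B(y_C-y_A) + x_C(y_A-y_B)|/2
= |(-31.5) + (-69.96) + 340|/2
= 238.54/2 = 119.27

119.27


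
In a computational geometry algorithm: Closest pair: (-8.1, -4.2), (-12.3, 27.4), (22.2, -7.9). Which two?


d(P0,P1) = 31.8779, d(P0,P2) = 30.5251, d(P1,P2) = 49.3593
Closest: P0 and P2

Closest pair: (-8.1, -4.2) and (22.2, -7.9), distance = 30.5251


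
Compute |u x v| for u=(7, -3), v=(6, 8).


|u x v| = |7*8 - (-3)*6|
= |56 - (-18)| = 74

74


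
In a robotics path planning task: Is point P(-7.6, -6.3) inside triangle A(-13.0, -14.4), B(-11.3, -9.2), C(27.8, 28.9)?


Cross products: AB x AP = -14.31, BC x BP = -27.58, CA x CP = -96.66
All same sign? yes

Yes, inside


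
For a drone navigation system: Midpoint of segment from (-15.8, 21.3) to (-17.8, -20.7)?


M = (((-15.8)+(-17.8))/2, (21.3+(-20.7))/2)
= (-16.8, 0.3)

(-16.8, 0.3)


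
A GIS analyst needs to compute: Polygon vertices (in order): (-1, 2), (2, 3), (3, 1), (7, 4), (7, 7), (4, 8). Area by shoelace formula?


Shoelace sum: ((-1)*3 - 2*2) + (2*1 - 3*3) + (3*4 - 7*1) + (7*7 - 7*4) + (7*8 - 4*7) + (4*2 - (-1)*8)
= 56
Area = |56|/2 = 28

28


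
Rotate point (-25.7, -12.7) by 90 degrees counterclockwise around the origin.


90° CCW: (x,y) -> (-y, x)
(-25.7,-12.7) -> (12.7, -25.7)

(12.7, -25.7)


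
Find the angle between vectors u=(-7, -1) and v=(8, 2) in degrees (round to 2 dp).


u.v = -58, |u| = sqrt(50) = 7.0711, |v| = sqrt(68) = 8.2462
cos(theta) = u.v/(|u||v|) = -58/sqrt(3400) = -0.994692
theta = acos(-0.994692) = 174.09 degrees

174.09 degrees


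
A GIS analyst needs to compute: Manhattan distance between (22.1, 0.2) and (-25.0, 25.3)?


|22.1-(-25)| + |0.2-25.3| = 47.1 + 25.1 = 72.2

72.2


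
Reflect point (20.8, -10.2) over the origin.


Reflection over origin: (x,y) -> (-x,-y)
(20.8, -10.2) -> (-20.8, 10.2)

(-20.8, 10.2)


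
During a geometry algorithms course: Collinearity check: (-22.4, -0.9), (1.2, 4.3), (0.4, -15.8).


Cross product: (1.2-(-22.4))*((-15.8)-(-0.9)) - (4.3-(-0.9))*(0.4-(-22.4))
= -470.2

No, not collinear


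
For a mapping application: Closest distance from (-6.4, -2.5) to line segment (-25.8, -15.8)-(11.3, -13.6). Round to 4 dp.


Project P onto AB: t = 0.5423 (clamped to [0,1])
Closest point on segment: (-5.6821, -14.607)
Distance: 12.1283

12.1283


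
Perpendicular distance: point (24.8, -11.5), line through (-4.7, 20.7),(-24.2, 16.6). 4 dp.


|cross product| = 748.85
|line direction| = sqrt(397.06) = 19.9264
Distance = 748.85/sqrt(397.06) = 37.5809

37.5809


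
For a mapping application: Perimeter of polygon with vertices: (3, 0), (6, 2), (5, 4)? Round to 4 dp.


Sides: (3, 0)->(6, 2): sqrt(13) = 3.605551, (6, 2)->(5, 4): sqrt(5) = 2.236068, (5, 4)->(3, 0): sqrt(20) = 4.472136
Sum = 10.313755
Perimeter = 10.3138

10.3138


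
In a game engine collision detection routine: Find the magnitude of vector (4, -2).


|u| = sqrt(4^2 + (-2)^2) = sqrt(20) = 4.4721

4.4721


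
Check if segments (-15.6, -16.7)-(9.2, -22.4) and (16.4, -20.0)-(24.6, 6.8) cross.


Cross products: d1=884.66, d2=173.28, d3=100.56, d4=811.94
d1*d2 < 0 and d3*d4 < 0? no

No, they don't intersect


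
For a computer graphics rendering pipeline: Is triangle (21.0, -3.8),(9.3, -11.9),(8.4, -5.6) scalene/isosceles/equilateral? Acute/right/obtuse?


Side lengths squared: AB^2=202.5, BC^2=40.5, CA^2=162
Sorted: [40.5, 162, 202.5]
By sides: Scalene, By angles: Right

Scalene, Right


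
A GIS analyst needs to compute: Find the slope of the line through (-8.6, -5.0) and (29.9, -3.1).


slope = (y2-y1)/(x2-x1) = ((-3.1)-(-5))/(29.9-(-8.6)) = 1.9/38.5 = 0.0494

0.0494


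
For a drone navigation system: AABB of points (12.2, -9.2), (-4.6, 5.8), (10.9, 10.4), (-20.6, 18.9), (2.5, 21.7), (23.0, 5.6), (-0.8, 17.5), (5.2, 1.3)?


x range: [-20.6, 23]
y range: [-9.2, 21.7]
Bounding box: (-20.6,-9.2) to (23,21.7)

(-20.6,-9.2) to (23,21.7)


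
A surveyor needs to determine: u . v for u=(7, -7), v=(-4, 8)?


u . v = u_x*v_x + u_y*v_y = 7*(-4) + (-7)*8
= (-28) + (-56) = -84

-84


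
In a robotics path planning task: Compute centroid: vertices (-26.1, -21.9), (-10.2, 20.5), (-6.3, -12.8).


Centroid = ((x_A+x_B+x_C)/3, (y_A+y_B+y_C)/3)
= (((-26.1)+(-10.2)+(-6.3))/3, ((-21.9)+20.5+(-12.8))/3)
= (-14.2, -4.7333)

(-14.2, -4.7333)


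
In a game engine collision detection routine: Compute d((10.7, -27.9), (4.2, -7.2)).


dx=-6.5, dy=20.7
d^2 = (-6.5)^2 + 20.7^2 = 470.74
d = sqrt(470.74) = 21.6965

21.6965


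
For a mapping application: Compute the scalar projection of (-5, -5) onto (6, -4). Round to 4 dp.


u.v = -10, |v| = sqrt(52) = 7.2111
Scalar projection = u.v / |v| = -10 / sqrt(52) = -1.3868

-1.3868


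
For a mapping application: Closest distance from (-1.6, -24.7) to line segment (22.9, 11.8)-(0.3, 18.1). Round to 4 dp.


Project P onto AB: t = 0.5882 (clamped to [0,1])
Closest point on segment: (9.6077, 15.5054)
Distance: 41.7383

41.7383


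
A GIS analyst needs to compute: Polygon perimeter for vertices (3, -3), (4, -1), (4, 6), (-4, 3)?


Sides: (3, -3)->(4, -1): sqrt(5) = 2.236068, (4, -1)->(4, 6): sqrt(49) = 7, (4, 6)->(-4, 3): sqrt(73) = 8.544004, (-4, 3)->(3, -3): sqrt(85) = 9.219544
Sum = 26.999616
Perimeter = 26.9996

26.9996


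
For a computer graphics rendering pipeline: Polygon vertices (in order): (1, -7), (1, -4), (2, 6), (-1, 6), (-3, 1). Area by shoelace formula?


Shoelace sum: (1*(-4) - 1*(-7)) + (1*6 - 2*(-4)) + (2*6 - (-1)*6) + ((-1)*1 - (-3)*6) + ((-3)*(-7) - 1*1)
= 72
Area = |72|/2 = 36

36


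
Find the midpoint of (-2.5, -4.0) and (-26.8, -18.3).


M = (((-2.5)+(-26.8))/2, ((-4)+(-18.3))/2)
= (-14.65, -11.15)

(-14.65, -11.15)


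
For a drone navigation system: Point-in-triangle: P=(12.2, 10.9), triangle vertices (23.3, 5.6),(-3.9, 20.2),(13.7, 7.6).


Cross products: AB x AP = 17.9, BC x BP = 39.18, CA x CP = 28.68
All same sign? yes

Yes, inside


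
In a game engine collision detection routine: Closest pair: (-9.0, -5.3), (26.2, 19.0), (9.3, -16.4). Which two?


d(P0,P1) = 42.773, d(P0,P2) = 21.4033, d(P1,P2) = 39.2272
Closest: P0 and P2

Closest pair: (-9.0, -5.3) and (9.3, -16.4), distance = 21.4033


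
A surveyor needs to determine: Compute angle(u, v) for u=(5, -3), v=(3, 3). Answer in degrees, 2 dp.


u.v = 6, |u| = sqrt(34) = 5.831, |v| = sqrt(18) = 4.2426
cos(theta) = u.v/(|u||v|) = 6/sqrt(612) = 0.242536
theta = acos(0.242536) = 75.96 degrees

75.96 degrees


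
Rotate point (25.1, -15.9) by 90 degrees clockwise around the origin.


90° CW: (x,y) -> (y, -x)
(25.1,-15.9) -> (-15.9, -25.1)

(-15.9, -25.1)


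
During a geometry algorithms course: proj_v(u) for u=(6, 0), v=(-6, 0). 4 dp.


u.v = -36, |v| = sqrt(36) = 6
Scalar projection = u.v / |v| = -36 / sqrt(36) = -6

-6


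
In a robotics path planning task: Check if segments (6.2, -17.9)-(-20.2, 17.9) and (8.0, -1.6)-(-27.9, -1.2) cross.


Cross products: d1=585.89, d2=-688.77, d3=-494.76, d4=779.9
d1*d2 < 0 and d3*d4 < 0? yes

Yes, they intersect


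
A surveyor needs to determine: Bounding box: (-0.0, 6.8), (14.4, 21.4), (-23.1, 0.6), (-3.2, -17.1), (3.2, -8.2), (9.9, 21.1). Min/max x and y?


x range: [-23.1, 14.4]
y range: [-17.1, 21.4]
Bounding box: (-23.1,-17.1) to (14.4,21.4)

(-23.1,-17.1) to (14.4,21.4)


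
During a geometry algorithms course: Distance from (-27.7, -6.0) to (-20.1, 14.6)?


dx=7.6, dy=20.6
d^2 = 7.6^2 + 20.6^2 = 482.12
d = sqrt(482.12) = 21.9572

21.9572


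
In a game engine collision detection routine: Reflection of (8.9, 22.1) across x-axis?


Reflection over x-axis: (x,y) -> (x,-y)
(8.9, 22.1) -> (8.9, -22.1)

(8.9, -22.1)


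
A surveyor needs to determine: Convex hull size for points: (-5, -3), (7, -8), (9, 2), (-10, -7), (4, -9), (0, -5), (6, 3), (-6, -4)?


Convex hull vertices (CCW): (-10, -7), (4, -9), (7, -8), (9, 2), (6, 3), (-5, -3)
Count = 6

6


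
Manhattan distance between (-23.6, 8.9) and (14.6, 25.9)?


|(-23.6)-14.6| + |8.9-25.9| = 38.2 + 17 = 55.2

55.2


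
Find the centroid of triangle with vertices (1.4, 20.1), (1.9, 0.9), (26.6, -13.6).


Centroid = ((x_A+x_B+x_C)/3, (y_A+y_B+y_C)/3)
= ((1.4+1.9+26.6)/3, (20.1+0.9+(-13.6))/3)
= (9.9667, 2.4667)

(9.9667, 2.4667)


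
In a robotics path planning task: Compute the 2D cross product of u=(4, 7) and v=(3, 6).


u x v = u_x*v_y - u_y*v_x = 4*6 - 7*3
= 24 - 21 = 3

3


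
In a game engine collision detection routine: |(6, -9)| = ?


|u| = sqrt(6^2 + (-9)^2) = sqrt(117) = 10.8167

10.8167


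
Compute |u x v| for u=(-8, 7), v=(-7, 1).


|u x v| = |(-8)*1 - 7*(-7)|
= |(-8) - (-49)| = 41

41


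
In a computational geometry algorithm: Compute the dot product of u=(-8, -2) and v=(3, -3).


u . v = u_x*v_x + u_y*v_y = (-8)*3 + (-2)*(-3)
= (-24) + 6 = -18

-18


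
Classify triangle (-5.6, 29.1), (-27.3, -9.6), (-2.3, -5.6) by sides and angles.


Side lengths squared: AB^2=1968.58, BC^2=641, CA^2=1214.98
Sorted: [641, 1214.98, 1968.58]
By sides: Scalene, By angles: Obtuse

Scalene, Obtuse


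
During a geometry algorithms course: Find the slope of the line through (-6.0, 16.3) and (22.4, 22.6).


slope = (y2-y1)/(x2-x1) = (22.6-16.3)/(22.4-(-6)) = 6.3/28.4 = 0.2218

0.2218


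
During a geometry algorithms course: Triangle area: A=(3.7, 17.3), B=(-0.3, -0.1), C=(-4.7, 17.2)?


Area = |x_A(y_B-y_C) + x_B(y_C-y_A) + x_C(y_A-y_B)|/2
= |(-64.01) + 0.03 + (-81.78)|/2
= 145.76/2 = 72.88

72.88


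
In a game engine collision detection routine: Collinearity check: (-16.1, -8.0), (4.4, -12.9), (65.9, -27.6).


Cross product: (4.4-(-16.1))*((-27.6)-(-8)) - ((-12.9)-(-8))*(65.9-(-16.1))
= 0

Yes, collinear


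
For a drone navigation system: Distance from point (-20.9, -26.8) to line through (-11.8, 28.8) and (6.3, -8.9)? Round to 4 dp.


|cross product| = 1349.43
|line direction| = sqrt(1748.9) = 41.8199
Distance = 1349.43/sqrt(1748.9) = 32.2677

32.2677


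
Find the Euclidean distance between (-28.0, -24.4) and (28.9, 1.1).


dx=56.9, dy=25.5
d^2 = 56.9^2 + 25.5^2 = 3887.86
d = sqrt(3887.86) = 62.3527

62.3527


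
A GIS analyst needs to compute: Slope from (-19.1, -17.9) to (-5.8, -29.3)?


slope = (y2-y1)/(x2-x1) = ((-29.3)-(-17.9))/((-5.8)-(-19.1)) = (-11.4)/13.3 = -0.8571

-0.8571


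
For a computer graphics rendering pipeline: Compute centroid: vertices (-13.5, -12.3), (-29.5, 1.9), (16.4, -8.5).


Centroid = ((x_A+x_B+x_C)/3, (y_A+y_B+y_C)/3)
= (((-13.5)+(-29.5)+16.4)/3, ((-12.3)+1.9+(-8.5))/3)
= (-8.8667, -6.3)

(-8.8667, -6.3)


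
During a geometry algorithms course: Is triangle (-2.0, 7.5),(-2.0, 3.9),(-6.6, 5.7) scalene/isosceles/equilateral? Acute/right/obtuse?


Side lengths squared: AB^2=12.96, BC^2=24.4, CA^2=24.4
Sorted: [12.96, 24.4, 24.4]
By sides: Isosceles, By angles: Acute

Isosceles, Acute


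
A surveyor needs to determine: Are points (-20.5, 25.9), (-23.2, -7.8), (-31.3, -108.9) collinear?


Cross product: ((-23.2)-(-20.5))*((-108.9)-25.9) - ((-7.8)-25.9)*((-31.3)-(-20.5))
= 0

Yes, collinear


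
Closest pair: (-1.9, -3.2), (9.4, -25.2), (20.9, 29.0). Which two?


d(P0,P1) = 24.7324, d(P0,P2) = 39.4548, d(P1,P2) = 55.4066
Closest: P0 and P1

Closest pair: (-1.9, -3.2) and (9.4, -25.2), distance = 24.7324


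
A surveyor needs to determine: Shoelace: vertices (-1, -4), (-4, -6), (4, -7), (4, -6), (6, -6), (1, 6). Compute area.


Shoelace sum: ((-1)*(-6) - (-4)*(-4)) + ((-4)*(-7) - 4*(-6)) + (4*(-6) - 4*(-7)) + (4*(-6) - 6*(-6)) + (6*6 - 1*(-6)) + (1*(-4) - (-1)*6)
= 102
Area = |102|/2 = 51

51


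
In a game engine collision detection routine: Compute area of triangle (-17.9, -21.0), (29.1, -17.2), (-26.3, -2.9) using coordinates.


Area = |x_A(y_B-y_C) + x_B(y_C-y_A) + x_C(y_A-y_B)|/2
= |255.97 + 526.71 + 99.94|/2
= 882.62/2 = 441.31

441.31


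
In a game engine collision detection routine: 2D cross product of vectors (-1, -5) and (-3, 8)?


u x v = u_x*v_y - u_y*v_x = (-1)*8 - (-5)*(-3)
= (-8) - 15 = -23

-23


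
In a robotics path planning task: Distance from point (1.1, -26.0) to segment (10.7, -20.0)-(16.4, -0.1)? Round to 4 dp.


Project P onto AB: t = 0 (clamped to [0,1])
Closest point on segment: (10.7, -20)
Distance: 11.3208

11.3208


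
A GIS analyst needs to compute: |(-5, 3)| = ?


|u| = sqrt((-5)^2 + 3^2) = sqrt(34) = 5.831

5.831


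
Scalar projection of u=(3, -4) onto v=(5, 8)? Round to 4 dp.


u.v = -17, |v| = sqrt(89) = 9.434
Scalar projection = u.v / |v| = -17 / sqrt(89) = -1.802

-1.802


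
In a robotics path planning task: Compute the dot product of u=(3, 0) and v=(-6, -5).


u . v = u_x*v_x + u_y*v_y = 3*(-6) + 0*(-5)
= (-18) + 0 = -18

-18


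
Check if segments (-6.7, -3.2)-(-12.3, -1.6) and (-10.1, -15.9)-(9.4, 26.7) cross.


Cross products: d1=102.81, d2=372.57, d3=76.56, d4=-193.2
d1*d2 < 0 and d3*d4 < 0? no

No, they don't intersect


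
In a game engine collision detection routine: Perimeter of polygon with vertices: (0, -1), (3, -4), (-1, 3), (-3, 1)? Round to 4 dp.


Sides: (0, -1)->(3, -4): sqrt(18) = 4.242641, (3, -4)->(-1, 3): sqrt(65) = 8.062258, (-1, 3)->(-3, 1): sqrt(8) = 2.828427, (-3, 1)->(0, -1): sqrt(13) = 3.605551
Sum = 18.738877
Perimeter = 18.7389

18.7389


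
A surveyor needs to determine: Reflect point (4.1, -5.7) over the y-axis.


Reflection over y-axis: (x,y) -> (-x,y)
(4.1, -5.7) -> (-4.1, -5.7)

(-4.1, -5.7)


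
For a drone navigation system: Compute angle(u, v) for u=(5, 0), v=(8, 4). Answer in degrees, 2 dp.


u.v = 40, |u| = sqrt(25) = 5, |v| = sqrt(80) = 8.9443
cos(theta) = u.v/(|u||v|) = 40/sqrt(2000) = 0.894427
theta = acos(0.894427) = 26.57 degrees

26.57 degrees


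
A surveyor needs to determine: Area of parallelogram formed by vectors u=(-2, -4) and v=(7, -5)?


|u x v| = |(-2)*(-5) - (-4)*7|
= |10 - (-28)| = 38

38


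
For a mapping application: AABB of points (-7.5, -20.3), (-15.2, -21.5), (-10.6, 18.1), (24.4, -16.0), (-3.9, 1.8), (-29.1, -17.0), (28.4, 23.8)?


x range: [-29.1, 28.4]
y range: [-21.5, 23.8]
Bounding box: (-29.1,-21.5) to (28.4,23.8)

(-29.1,-21.5) to (28.4,23.8)


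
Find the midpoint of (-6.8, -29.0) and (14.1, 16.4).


M = (((-6.8)+14.1)/2, ((-29)+16.4)/2)
= (3.65, -6.3)

(3.65, -6.3)


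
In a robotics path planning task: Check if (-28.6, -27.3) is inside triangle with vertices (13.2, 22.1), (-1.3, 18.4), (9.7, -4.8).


Cross products: AB x AP = 561.64, BC x BP = -1136.06, CA x CP = 951.52
All same sign? no

No, outside


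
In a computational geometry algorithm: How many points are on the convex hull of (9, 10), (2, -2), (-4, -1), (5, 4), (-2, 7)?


Convex hull vertices (CCW): (-4, -1), (2, -2), (9, 10), (-2, 7)
Count = 4

4


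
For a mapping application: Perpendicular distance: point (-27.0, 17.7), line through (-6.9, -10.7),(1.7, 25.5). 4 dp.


|cross product| = 971.86
|line direction| = sqrt(1384.4) = 37.2075
Distance = 971.86/sqrt(1384.4) = 26.12

26.12


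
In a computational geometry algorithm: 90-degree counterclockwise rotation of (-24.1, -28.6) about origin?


90° CCW: (x,y) -> (-y, x)
(-24.1,-28.6) -> (28.6, -24.1)

(28.6, -24.1)


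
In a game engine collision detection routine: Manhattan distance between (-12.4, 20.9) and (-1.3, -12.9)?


|(-12.4)-(-1.3)| + |20.9-(-12.9)| = 11.1 + 33.8 = 44.9

44.9


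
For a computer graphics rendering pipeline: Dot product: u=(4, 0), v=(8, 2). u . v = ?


u . v = u_x*v_x + u_y*v_y = 4*8 + 0*2
= 32 + 0 = 32

32


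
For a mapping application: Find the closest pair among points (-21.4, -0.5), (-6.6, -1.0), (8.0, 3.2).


d(P0,P1) = 14.8084, d(P0,P2) = 29.6319, d(P1,P2) = 15.1921
Closest: P0 and P1

Closest pair: (-21.4, -0.5) and (-6.6, -1.0), distance = 14.8084


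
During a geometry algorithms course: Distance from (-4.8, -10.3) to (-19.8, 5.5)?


dx=-15, dy=15.8
d^2 = (-15)^2 + 15.8^2 = 474.64
d = sqrt(474.64) = 21.7862

21.7862


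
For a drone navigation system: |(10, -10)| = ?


|u| = sqrt(10^2 + (-10)^2) = sqrt(200) = 14.1421

14.1421


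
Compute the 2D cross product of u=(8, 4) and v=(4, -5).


u x v = u_x*v_y - u_y*v_x = 8*(-5) - 4*4
= (-40) - 16 = -56

-56


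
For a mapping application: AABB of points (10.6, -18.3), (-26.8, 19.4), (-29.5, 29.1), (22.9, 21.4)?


x range: [-29.5, 22.9]
y range: [-18.3, 29.1]
Bounding box: (-29.5,-18.3) to (22.9,29.1)

(-29.5,-18.3) to (22.9,29.1)


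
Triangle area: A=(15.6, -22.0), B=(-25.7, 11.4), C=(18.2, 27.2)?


Area = |x_A(y_B-y_C) + x_B(y_C-y_A) + x_C(y_A-y_B)|/2
= |(-246.48) + (-1264.44) + (-607.88)|/2
= 2118.8/2 = 1059.4

1059.4


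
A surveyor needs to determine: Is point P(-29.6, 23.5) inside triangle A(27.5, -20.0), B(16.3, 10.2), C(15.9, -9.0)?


Cross products: AB x AP = 1237.22, BC x BP = -886.6, CA x CP = -123.5
All same sign? no

No, outside


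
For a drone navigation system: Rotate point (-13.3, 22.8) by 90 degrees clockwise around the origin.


90° CW: (x,y) -> (y, -x)
(-13.3,22.8) -> (22.8, 13.3)

(22.8, 13.3)


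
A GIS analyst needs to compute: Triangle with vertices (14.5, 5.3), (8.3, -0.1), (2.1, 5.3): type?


Side lengths squared: AB^2=67.6, BC^2=67.6, CA^2=153.76
Sorted: [67.6, 67.6, 153.76]
By sides: Isosceles, By angles: Obtuse

Isosceles, Obtuse


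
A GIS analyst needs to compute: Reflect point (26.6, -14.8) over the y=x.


Reflection over y=x: (x,y) -> (y,x)
(26.6, -14.8) -> (-14.8, 26.6)

(-14.8, 26.6)


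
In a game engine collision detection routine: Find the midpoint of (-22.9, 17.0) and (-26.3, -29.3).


M = (((-22.9)+(-26.3))/2, (17+(-29.3))/2)
= (-24.6, -6.15)

(-24.6, -6.15)


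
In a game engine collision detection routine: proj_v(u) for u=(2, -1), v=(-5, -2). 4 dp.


u.v = -8, |v| = sqrt(29) = 5.3852
Scalar projection = u.v / |v| = -8 / sqrt(29) = -1.4856

-1.4856


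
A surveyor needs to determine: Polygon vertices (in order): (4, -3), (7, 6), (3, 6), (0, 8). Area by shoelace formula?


Shoelace sum: (4*6 - 7*(-3)) + (7*6 - 3*6) + (3*8 - 0*6) + (0*(-3) - 4*8)
= 61
Area = |61|/2 = 30.5

30.5


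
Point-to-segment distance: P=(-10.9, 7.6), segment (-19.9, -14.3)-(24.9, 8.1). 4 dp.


Project P onto AB: t = 0.3562 (clamped to [0,1])
Closest point on segment: (-3.94, -6.32)
Distance: 15.563

15.563


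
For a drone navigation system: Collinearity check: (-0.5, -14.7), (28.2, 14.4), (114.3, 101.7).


Cross product: (28.2-(-0.5))*(101.7-(-14.7)) - (14.4-(-14.7))*(114.3-(-0.5))
= 0

Yes, collinear


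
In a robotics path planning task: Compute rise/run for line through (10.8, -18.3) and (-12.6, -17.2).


slope = (y2-y1)/(x2-x1) = ((-17.2)-(-18.3))/((-12.6)-10.8) = 1.1/(-23.4) = -0.047

-0.047


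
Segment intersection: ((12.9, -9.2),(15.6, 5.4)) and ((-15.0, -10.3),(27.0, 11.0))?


Cross products: d1=-548.07, d2=7.62, d3=404.37, d4=-151.32
d1*d2 < 0 and d3*d4 < 0? yes

Yes, they intersect


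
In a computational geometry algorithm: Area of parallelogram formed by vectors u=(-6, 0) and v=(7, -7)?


|u x v| = |(-6)*(-7) - 0*7|
= |42 - 0| = 42

42


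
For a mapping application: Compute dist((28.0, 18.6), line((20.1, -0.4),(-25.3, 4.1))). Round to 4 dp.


|cross product| = 898.15
|line direction| = sqrt(2081.41) = 45.6225
Distance = 898.15/sqrt(2081.41) = 19.6866

19.6866


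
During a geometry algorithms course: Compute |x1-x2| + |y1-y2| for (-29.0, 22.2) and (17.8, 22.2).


|(-29)-17.8| + |22.2-22.2| = 46.8 + 0 = 46.8

46.8


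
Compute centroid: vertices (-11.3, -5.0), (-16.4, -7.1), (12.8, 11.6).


Centroid = ((x_A+x_B+x_C)/3, (y_A+y_B+y_C)/3)
= (((-11.3)+(-16.4)+12.8)/3, ((-5)+(-7.1)+11.6)/3)
= (-4.9667, -0.1667)

(-4.9667, -0.1667)


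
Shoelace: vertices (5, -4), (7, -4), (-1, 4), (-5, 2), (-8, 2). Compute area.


Shoelace sum: (5*(-4) - 7*(-4)) + (7*4 - (-1)*(-4)) + ((-1)*2 - (-5)*4) + ((-5)*2 - (-8)*2) + ((-8)*(-4) - 5*2)
= 78
Area = |78|/2 = 39

39


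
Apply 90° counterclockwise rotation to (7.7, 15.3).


90° CCW: (x,y) -> (-y, x)
(7.7,15.3) -> (-15.3, 7.7)

(-15.3, 7.7)


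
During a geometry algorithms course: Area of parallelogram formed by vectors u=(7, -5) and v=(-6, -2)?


|u x v| = |7*(-2) - (-5)*(-6)|
= |(-14) - 30| = 44

44


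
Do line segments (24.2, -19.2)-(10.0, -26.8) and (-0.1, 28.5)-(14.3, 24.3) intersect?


Cross products: d1=-584.82, d2=-753.9, d3=-862.02, d4=-692.94
d1*d2 < 0 and d3*d4 < 0? no

No, they don't intersect


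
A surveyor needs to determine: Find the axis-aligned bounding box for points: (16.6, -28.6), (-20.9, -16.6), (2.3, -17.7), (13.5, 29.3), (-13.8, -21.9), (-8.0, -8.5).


x range: [-20.9, 16.6]
y range: [-28.6, 29.3]
Bounding box: (-20.9,-28.6) to (16.6,29.3)

(-20.9,-28.6) to (16.6,29.3)


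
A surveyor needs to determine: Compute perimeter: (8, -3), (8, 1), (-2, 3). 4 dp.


Sides: (8, -3)->(8, 1): sqrt(16) = 4, (8, 1)->(-2, 3): sqrt(104) = 10.198039, (-2, 3)->(8, -3): sqrt(136) = 11.661904
Sum = 25.859943
Perimeter = 25.8599

25.8599


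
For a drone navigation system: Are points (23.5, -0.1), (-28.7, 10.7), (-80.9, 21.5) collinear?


Cross product: ((-28.7)-23.5)*(21.5-(-0.1)) - (10.7-(-0.1))*((-80.9)-23.5)
= 0

Yes, collinear


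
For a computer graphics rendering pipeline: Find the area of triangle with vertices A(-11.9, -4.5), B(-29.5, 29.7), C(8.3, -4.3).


Area = |x_A(y_B-y_C) + x_B(y_C-y_A) + x_C(y_A-y_B)|/2
= |(-404.6) + (-5.9) + (-283.86)|/2
= 694.36/2 = 347.18

347.18


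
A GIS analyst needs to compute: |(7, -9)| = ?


|u| = sqrt(7^2 + (-9)^2) = sqrt(130) = 11.4018

11.4018


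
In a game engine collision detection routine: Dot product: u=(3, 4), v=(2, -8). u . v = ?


u . v = u_x*v_x + u_y*v_y = 3*2 + 4*(-8)
= 6 + (-32) = -26

-26


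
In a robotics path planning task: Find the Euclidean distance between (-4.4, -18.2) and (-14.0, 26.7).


dx=-9.6, dy=44.9
d^2 = (-9.6)^2 + 44.9^2 = 2108.17
d = sqrt(2108.17) = 45.9148

45.9148


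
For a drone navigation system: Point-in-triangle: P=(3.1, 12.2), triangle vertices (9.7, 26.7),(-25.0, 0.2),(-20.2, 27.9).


Cross products: AB x AP = 328.25, BC x BP = -720.77, CA x CP = -441.47
All same sign? no

No, outside


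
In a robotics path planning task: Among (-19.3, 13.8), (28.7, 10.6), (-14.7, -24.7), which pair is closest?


d(P0,P1) = 48.1065, d(P0,P2) = 38.7738, d(P1,P2) = 55.9433
Closest: P0 and P2

Closest pair: (-19.3, 13.8) and (-14.7, -24.7), distance = 38.7738


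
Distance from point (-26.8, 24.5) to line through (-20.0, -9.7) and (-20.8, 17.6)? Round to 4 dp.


|cross product| = 158.28
|line direction| = sqrt(745.93) = 27.3117
Distance = 158.28/sqrt(745.93) = 5.7953

5.7953


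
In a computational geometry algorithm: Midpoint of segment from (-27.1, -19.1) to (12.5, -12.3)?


M = (((-27.1)+12.5)/2, ((-19.1)+(-12.3))/2)
= (-7.3, -15.7)

(-7.3, -15.7)


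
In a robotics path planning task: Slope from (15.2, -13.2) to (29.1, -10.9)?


slope = (y2-y1)/(x2-x1) = ((-10.9)-(-13.2))/(29.1-15.2) = 2.3/13.9 = 0.1655

0.1655


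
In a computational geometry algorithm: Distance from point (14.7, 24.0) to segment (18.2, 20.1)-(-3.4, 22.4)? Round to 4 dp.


Project P onto AB: t = 0.1792 (clamped to [0,1])
Closest point on segment: (14.3286, 20.5122)
Distance: 3.5075

3.5075


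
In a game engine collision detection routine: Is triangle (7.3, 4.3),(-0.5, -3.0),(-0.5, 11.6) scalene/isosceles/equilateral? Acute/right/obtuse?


Side lengths squared: AB^2=114.13, BC^2=213.16, CA^2=114.13
Sorted: [114.13, 114.13, 213.16]
By sides: Isosceles, By angles: Acute

Isosceles, Acute


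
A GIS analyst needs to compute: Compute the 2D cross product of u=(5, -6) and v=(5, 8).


u x v = u_x*v_y - u_y*v_x = 5*8 - (-6)*5
= 40 - (-30) = 70

70


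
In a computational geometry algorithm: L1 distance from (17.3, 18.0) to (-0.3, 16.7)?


|17.3-(-0.3)| + |18-16.7| = 17.6 + 1.3 = 18.9

18.9


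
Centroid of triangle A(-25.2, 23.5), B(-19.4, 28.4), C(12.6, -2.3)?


Centroid = ((x_A+x_B+x_C)/3, (y_A+y_B+y_C)/3)
= (((-25.2)+(-19.4)+12.6)/3, (23.5+28.4+(-2.3))/3)
= (-10.6667, 16.5333)

(-10.6667, 16.5333)


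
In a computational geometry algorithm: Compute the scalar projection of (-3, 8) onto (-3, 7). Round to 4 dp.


u.v = 65, |v| = sqrt(58) = 7.6158
Scalar projection = u.v / |v| = 65 / sqrt(58) = 8.5349

8.5349


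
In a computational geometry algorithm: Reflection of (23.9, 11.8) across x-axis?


Reflection over x-axis: (x,y) -> (x,-y)
(23.9, 11.8) -> (23.9, -11.8)

(23.9, -11.8)


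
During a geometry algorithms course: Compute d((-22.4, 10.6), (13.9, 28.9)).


dx=36.3, dy=18.3
d^2 = 36.3^2 + 18.3^2 = 1652.58
d = sqrt(1652.58) = 40.6519

40.6519


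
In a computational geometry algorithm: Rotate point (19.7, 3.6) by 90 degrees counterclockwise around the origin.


90° CCW: (x,y) -> (-y, x)
(19.7,3.6) -> (-3.6, 19.7)

(-3.6, 19.7)


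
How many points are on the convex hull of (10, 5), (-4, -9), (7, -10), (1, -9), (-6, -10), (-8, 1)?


Convex hull vertices (CCW): (-8, 1), (-6, -10), (7, -10), (10, 5)
Count = 4

4


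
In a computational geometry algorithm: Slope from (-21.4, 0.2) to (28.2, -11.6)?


slope = (y2-y1)/(x2-x1) = ((-11.6)-0.2)/(28.2-(-21.4)) = (-11.8)/49.6 = -0.2379

-0.2379


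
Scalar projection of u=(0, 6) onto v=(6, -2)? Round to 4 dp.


u.v = -12, |v| = sqrt(40) = 6.3246
Scalar projection = u.v / |v| = -12 / sqrt(40) = -1.8974

-1.8974


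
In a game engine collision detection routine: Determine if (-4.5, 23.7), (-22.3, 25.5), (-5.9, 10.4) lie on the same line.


Cross product: ((-22.3)-(-4.5))*(10.4-23.7) - (25.5-23.7)*((-5.9)-(-4.5))
= 239.26

No, not collinear


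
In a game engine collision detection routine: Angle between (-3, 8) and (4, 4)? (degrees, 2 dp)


u.v = 20, |u| = sqrt(73) = 8.544, |v| = sqrt(32) = 5.6569
cos(theta) = u.v/(|u||v|) = 20/sqrt(2336) = 0.413803
theta = acos(0.413803) = 65.56 degrees

65.56 degrees


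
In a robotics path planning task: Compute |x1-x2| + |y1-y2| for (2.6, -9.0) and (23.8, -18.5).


|2.6-23.8| + |(-9)-(-18.5)| = 21.2 + 9.5 = 30.7

30.7


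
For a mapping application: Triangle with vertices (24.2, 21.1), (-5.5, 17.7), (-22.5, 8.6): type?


Side lengths squared: AB^2=893.65, BC^2=371.81, CA^2=2337.14
Sorted: [371.81, 893.65, 2337.14]
By sides: Scalene, By angles: Obtuse

Scalene, Obtuse


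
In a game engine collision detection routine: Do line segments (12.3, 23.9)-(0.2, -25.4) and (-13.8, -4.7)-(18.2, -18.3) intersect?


Cross products: d1=1270.16, d2=-472, d3=-940.67, d4=801.49
d1*d2 < 0 and d3*d4 < 0? yes

Yes, they intersect


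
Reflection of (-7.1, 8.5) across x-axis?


Reflection over x-axis: (x,y) -> (x,-y)
(-7.1, 8.5) -> (-7.1, -8.5)

(-7.1, -8.5)


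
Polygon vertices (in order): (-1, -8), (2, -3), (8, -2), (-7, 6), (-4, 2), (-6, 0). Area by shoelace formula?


Shoelace sum: ((-1)*(-3) - 2*(-8)) + (2*(-2) - 8*(-3)) + (8*6 - (-7)*(-2)) + ((-7)*2 - (-4)*6) + ((-4)*0 - (-6)*2) + ((-6)*(-8) - (-1)*0)
= 143
Area = |143|/2 = 71.5

71.5


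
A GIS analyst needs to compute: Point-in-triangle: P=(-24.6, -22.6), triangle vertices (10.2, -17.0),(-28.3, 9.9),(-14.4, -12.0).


Cross products: AB x AP = 1151.72, BC x BP = -370.72, CA x CP = -311.76
All same sign? no

No, outside


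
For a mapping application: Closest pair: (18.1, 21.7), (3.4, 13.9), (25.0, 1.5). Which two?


d(P0,P1) = 16.6412, d(P0,P2) = 21.346, d(P1,P2) = 24.9062
Closest: P0 and P1

Closest pair: (18.1, 21.7) and (3.4, 13.9), distance = 16.6412


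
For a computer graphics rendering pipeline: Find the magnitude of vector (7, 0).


|u| = sqrt(7^2 + 0^2) = sqrt(49) = 7

7


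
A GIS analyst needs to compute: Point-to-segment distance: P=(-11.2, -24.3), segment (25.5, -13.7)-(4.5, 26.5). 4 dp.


Project P onto AB: t = 0.1675 (clamped to [0,1])
Closest point on segment: (21.9822, -6.966)
Distance: 37.437

37.437


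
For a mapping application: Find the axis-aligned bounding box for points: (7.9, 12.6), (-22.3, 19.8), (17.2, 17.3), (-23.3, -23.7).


x range: [-23.3, 17.2]
y range: [-23.7, 19.8]
Bounding box: (-23.3,-23.7) to (17.2,19.8)

(-23.3,-23.7) to (17.2,19.8)


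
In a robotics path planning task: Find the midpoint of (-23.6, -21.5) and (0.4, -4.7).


M = (((-23.6)+0.4)/2, ((-21.5)+(-4.7))/2)
= (-11.6, -13.1)

(-11.6, -13.1)


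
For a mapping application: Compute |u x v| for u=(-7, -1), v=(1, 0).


|u x v| = |(-7)*0 - (-1)*1|
= |0 - (-1)| = 1

1


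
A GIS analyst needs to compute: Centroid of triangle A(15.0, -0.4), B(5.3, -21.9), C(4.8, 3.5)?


Centroid = ((x_A+x_B+x_C)/3, (y_A+y_B+y_C)/3)
= ((15+5.3+4.8)/3, ((-0.4)+(-21.9)+3.5)/3)
= (8.3667, -6.2667)

(8.3667, -6.2667)


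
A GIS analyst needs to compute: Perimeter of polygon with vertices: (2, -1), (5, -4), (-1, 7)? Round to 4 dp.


Sides: (2, -1)->(5, -4): sqrt(18) = 4.242641, (5, -4)->(-1, 7): sqrt(157) = 12.529964, (-1, 7)->(2, -1): sqrt(73) = 8.544004
Sum = 25.316609
Perimeter = 25.3166

25.3166


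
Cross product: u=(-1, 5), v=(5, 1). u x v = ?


u x v = u_x*v_y - u_y*v_x = (-1)*1 - 5*5
= (-1) - 25 = -26

-26


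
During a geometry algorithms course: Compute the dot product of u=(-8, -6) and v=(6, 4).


u . v = u_x*v_x + u_y*v_y = (-8)*6 + (-6)*4
= (-48) + (-24) = -72

-72


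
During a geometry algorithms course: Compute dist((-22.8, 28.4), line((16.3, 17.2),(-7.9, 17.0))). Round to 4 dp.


|cross product| = 278.86
|line direction| = sqrt(585.68) = 24.2008
Distance = 278.86/sqrt(585.68) = 11.5227

11.5227


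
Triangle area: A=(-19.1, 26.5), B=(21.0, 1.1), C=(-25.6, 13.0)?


Area = |x_A(y_B-y_C) + x_B(y_C-y_A) + x_C(y_A-y_B)|/2
= |227.29 + (-283.5) + (-650.24)|/2
= 706.45/2 = 353.225

353.225


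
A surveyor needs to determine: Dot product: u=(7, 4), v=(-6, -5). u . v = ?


u . v = u_x*v_x + u_y*v_y = 7*(-6) + 4*(-5)
= (-42) + (-20) = -62

-62


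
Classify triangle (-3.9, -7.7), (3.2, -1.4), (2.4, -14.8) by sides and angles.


Side lengths squared: AB^2=90.1, BC^2=180.2, CA^2=90.1
Sorted: [90.1, 90.1, 180.2]
By sides: Isosceles, By angles: Right

Isosceles, Right


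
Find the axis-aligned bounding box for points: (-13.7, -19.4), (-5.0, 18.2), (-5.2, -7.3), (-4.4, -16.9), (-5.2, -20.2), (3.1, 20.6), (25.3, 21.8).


x range: [-13.7, 25.3]
y range: [-20.2, 21.8]
Bounding box: (-13.7,-20.2) to (25.3,21.8)

(-13.7,-20.2) to (25.3,21.8)


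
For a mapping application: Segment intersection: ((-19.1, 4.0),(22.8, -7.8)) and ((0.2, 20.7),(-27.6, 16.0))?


Cross products: d1=373.55, d2=898.52, d3=927.47, d4=402.5
d1*d2 < 0 and d3*d4 < 0? no

No, they don't intersect


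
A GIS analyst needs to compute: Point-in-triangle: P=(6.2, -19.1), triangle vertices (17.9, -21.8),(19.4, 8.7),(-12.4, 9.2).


Cross products: AB x AP = 360.9, BC x BP = 890.64, CA x CP = -280.89
All same sign? no

No, outside


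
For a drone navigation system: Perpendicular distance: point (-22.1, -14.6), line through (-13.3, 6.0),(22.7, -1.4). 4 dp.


|cross product| = 806.72
|line direction| = sqrt(1350.76) = 36.7527
Distance = 806.72/sqrt(1350.76) = 21.95

21.95


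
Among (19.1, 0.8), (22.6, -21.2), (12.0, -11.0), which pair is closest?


d(P0,P1) = 22.2767, d(P0,P2) = 13.7713, d(P1,P2) = 14.7105
Closest: P0 and P2

Closest pair: (19.1, 0.8) and (12.0, -11.0), distance = 13.7713


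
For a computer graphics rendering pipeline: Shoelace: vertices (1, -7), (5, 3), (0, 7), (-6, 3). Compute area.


Shoelace sum: (1*3 - 5*(-7)) + (5*7 - 0*3) + (0*3 - (-6)*7) + ((-6)*(-7) - 1*3)
= 154
Area = |154|/2 = 77

77


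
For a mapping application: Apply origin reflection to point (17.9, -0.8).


Reflection over origin: (x,y) -> (-x,-y)
(17.9, -0.8) -> (-17.9, 0.8)

(-17.9, 0.8)


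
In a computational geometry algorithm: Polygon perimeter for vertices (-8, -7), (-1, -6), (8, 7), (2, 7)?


Sides: (-8, -7)->(-1, -6): sqrt(50) = 7.071068, (-1, -6)->(8, 7): sqrt(250) = 15.811388, (8, 7)->(2, 7): sqrt(36) = 6, (2, 7)->(-8, -7): sqrt(296) = 17.204651
Sum = 46.087107
Perimeter = 46.0871

46.0871


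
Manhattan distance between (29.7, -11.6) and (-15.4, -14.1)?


|29.7-(-15.4)| + |(-11.6)-(-14.1)| = 45.1 + 2.5 = 47.6

47.6
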